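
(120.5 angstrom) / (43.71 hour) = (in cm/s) 7.658e-12. Check: 1 angstrom = 1e-10 m, so 120.5 angstrom = 120.5 * 1e-10 = 1.205e-08 m. 1 hour = 3600 s, so 43.71 hour = 43.71 * 3600 = 157356 s. Combine: 1.205e-08 m / 157356 s = 7.6577951e-14 m/s. 1 cm/s = 0.01 m/s, so 7.6577951e-14 m/s = 7.6577951e-14 / 0.01 = 7.6577951e-12 cm/s ≈ 7.658e-12 cm/s (4 s.f.).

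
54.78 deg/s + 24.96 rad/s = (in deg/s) 1485. Check: 1 deg/s = 0.017453293 rad/s, so 54.78 deg/s = 54.78 * 0.017453293 = 0.95609136 rad/s. 24.96 rad/s is already in rad/s. Sum: 0.95609136 + 24.96 = 25.916091 rad/s. 1 deg/s = 0.017453293 rad/s, so 25.916091 rad/s = 25.916091 / 0.017453293 = 1484.8827 deg/s ≈ 1485 deg/s (4 s.f.).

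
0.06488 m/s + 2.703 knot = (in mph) 0.06488 m/s is already in m/s. 1 knot = 0.51444444 m/s, so 2.703 knot = 2.703 * 0.51444444 = 1.3905433 m/s. Sum: 0.06488 + 1.3905433 = 1.4554233 m/s. 1 mph = 0.44704 m/s, so 1.4554233 m/s = 1.4554233 / 0.44704 = 3.2556893 mph ≈ 3.256 mph (4 s.f.). Final answer: 3.256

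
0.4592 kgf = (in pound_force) 1.012. Check: 1 kgf = 9.80665 N, so 0.4592 kgf = 0.4592 * 9.80665 = 4.5032137 N. 1 pound_force = 4.4482216 N, so 4.5032137 N = 4.5032137 / 4.4482216 = 1.0123627 pound_force ≈ 1.012 pound_force (4 s.f.).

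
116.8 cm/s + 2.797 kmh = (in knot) 3.781. Check: 1 cm/s = 0.01 m/s, so 116.8 cm/s = 116.8 * 0.01 = 1.168 m/s. 1 kmh = 0.27777778 m/s, so 2.797 kmh = 2.797 * 0.27777778 = 0.77694444 m/s. Sum: 1.168 + 0.77694444 = 1.9449444 m/s. 1 knot = 0.51444444 m/s, so 1.9449444 m/s = 1.9449444 / 0.51444444 = 3.7806695 knot ≈ 3.781 knot (4 s.f.).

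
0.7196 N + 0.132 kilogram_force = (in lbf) 0.4528. Check: 0.7196 N is already in N. 1 kilogram_force = 9.80665 N, so 0.132 kilogram_force = 0.132 * 9.80665 = 1.2944778 N. Sum: 0.7196 + 1.2944778 = 2.0140778 N. 1 lbf = 4.4482216 N, so 2.0140778 N = 2.0140778 / 4.4482216 = 0.4527827 lbf ≈ 0.4528 lbf (4 s.f.).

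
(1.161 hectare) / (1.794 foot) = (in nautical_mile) 1 hectare = 10000 m^2, so 1.161 hectare = 1.161 * 10000 = 11610 m^2. 1 foot = 0.3048 m, so 1.794 foot = 1.794 * 0.3048 = 0.5468112 m. Combine: 11610 m^2 / 0.5468112 m = 21232.191 m. 1 nautical_mile = 1852 m, so 21232.191 m = 21232.191 / 1852 = 11.464466 nautical_mile ≈ 11.46 nautical_mile (4 s.f.). Final answer: 11.46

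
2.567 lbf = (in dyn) 1.142e+06. Check: 1 lbf = 4.4482216 N, so 2.567 lbf = 2.567 * 4.4482216 = 11.418585 N. 1 dyn = 1e-05 N, so 11.418585 N = 11.418585 / 1e-05 = 1141858.5 dyn ≈ 1.142e+06 dyn (4 s.f.).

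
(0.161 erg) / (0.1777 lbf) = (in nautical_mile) 1.1e-11. Check: 1 erg = 1e-07 J, so 0.161 erg = 0.161 * 1e-07 = 1.61e-08 J. 1 lbf = 4.4482216 N, so 0.1777 lbf = 0.1777 * 4.4482216 = 0.79044898 N. Combine: 1.61e-08 J / 0.79044898 N = 2.0368171e-08 m. 1 nautical_mile = 1852 m, so 2.0368171e-08 m = 2.0368171e-08 / 1852 = 1.0997932e-11 nautical_mile ≈ 1.1e-11 nautical_mile (4 s.f.).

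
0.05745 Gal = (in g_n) 1 Gal = 0.01 m/s^2, so 0.05745 Gal = 0.05745 * 0.01 = 0.0005745 m/s^2. 1 g_n = 9.80665 m/s^2, so 0.0005745 m/s^2 = 0.0005745 / 9.80665 = 5.8582696e-05 g_n ≈ 5.858e-05 g_n (4 s.f.). Final answer: 5.858e-05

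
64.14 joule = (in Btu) 0.06079. Check: 64.14 joule = 64.14 J. 1 Btu = 1055.0559 J, so 64.14 J = 64.14 / 1055.0559 = 0.06079299 Btu ≈ 0.06079 Btu (4 s.f.).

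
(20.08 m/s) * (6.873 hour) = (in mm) 20.08 m/s is already in m/s. 1 hour = 3600 s, so 6.873 hour = 6.873 * 3600 = 24742.8 s. Combine: 20.08 m/s * 24742.8 s = 496835.42 m. 1 mm = 0.001 m, so 496835.42 m = 496835.42 / 0.001 = 4.9683542e+08 mm ≈ 4.968e+08 mm (4 s.f.). Final answer: 4.968e+08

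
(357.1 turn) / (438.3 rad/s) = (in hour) 1 turn = 6.2831853 rad, so 357.1 turn = 357.1 * 6.2831853 = 2243.7255 rad. 438.3 rad/s is already in rad/s. Combine: 2243.7255 rad / 438.3 rad/s = 5.1191546 s. 1 hour = 3600 s, so 5.1191546 s = 5.1191546 / 3600 = 0.0014219874 hour ≈ 0.001422 hour (4 s.f.). Final answer: 0.001422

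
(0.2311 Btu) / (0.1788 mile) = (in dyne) 8.473e+04. Check: 1 Btu = 1055.0559 J, so 0.2311 Btu = 0.2311 * 1055.0559 = 243.82341 J. 1 mile = 1609.344 m, so 0.1788 mile = 0.1788 * 1609.344 = 287.75071 m. Combine: 243.82341 J / 287.75071 m = 0.84734251 N. 1 dyne = 1e-05 N, so 0.84734251 N = 0.84734251 / 1e-05 = 84734.251 dyne ≈ 8.473e+04 dyne (4 s.f.).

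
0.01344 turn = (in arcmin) 1 turn = 6.2831853 rad, so 0.01344 turn = 0.01344 * 6.2831853 = 0.084446011 rad. 1 arcmin = 0.00029088821 rad, so 0.084446011 rad = 0.084446011 / 0.00029088821 = 290.304 arcmin ≈ 290.3 arcmin (4 s.f.). Final answer: 290.3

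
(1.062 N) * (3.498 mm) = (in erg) 1.062 N is already in N. 1 mm = 0.001 m, so 3.498 mm = 3.498 * 0.001 = 0.003498 m. Combine: 1.062 N * 0.003498 m = 0.003714876 J. 1 erg = 1e-07 J, so 0.003714876 J = 0.003714876 / 1e-07 = 37148.76 erg ≈ 3.715e+04 erg (4 s.f.). Final answer: 3.715e+04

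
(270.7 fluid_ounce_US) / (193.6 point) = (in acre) 1 fluid_ounce_US = 2.957353e-05 m^3, so 270.7 fluid_ounce_US = 270.7 * 2.957353e-05 = 0.0080055545 m^3. 1 point = 0.00035277778 m, so 193.6 point = 193.6 * 0.00035277778 = 0.068297778 m. Combine: 0.0080055545 m^3 / 0.068297778 m = 0.11721545 m^2. 1 acre = 4046.8564 m^2, so 0.11721545 m^2 = 0.11721545 / 4046.8564 = 2.8964567e-05 acre ≈ 2.896e-05 acre (4 s.f.). Final answer: 2.896e-05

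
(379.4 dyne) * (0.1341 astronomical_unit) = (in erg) 7.611e+14. Check: 1 dyne = 1e-05 N, so 379.4 dyne = 379.4 * 1e-05 = 0.003794 N. 1 astronomical_unit = 1.4959787e+11 m, so 0.1341 astronomical_unit = 0.1341 * 1.4959787e+11 = 2.0061074e+10 m. Combine: 0.003794 N * 2.0061074e+10 m = 76111717 J. 1 erg = 1e-07 J, so 76111717 J = 76111717 / 1e-07 = 7.6111717e+14 erg ≈ 7.611e+14 erg (4 s.f.).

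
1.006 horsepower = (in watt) 750.2. Check: 1 horsepower = 745.69987 W, so 1.006 horsepower = 1.006 * 745.69987 = 750.17407 W. 750.17407 W = 750.17407 watt ≈ 750.2 watt (4 s.f.).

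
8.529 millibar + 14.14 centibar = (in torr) 1 millibar = 100 Pa, so 8.529 millibar = 8.529 * 100 = 852.9 Pa. 1 centibar = 1000 Pa, so 14.14 centibar = 14.14 * 1000 = 14140 Pa. Sum: 852.9 + 14140 = 14992.9 Pa. 1 torr = 133.32237 Pa, so 14992.9 Pa = 14992.9 / 133.32237 = 112.456 torr ≈ 112.5 torr (4 s.f.). Final answer: 112.5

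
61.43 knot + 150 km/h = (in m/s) 1 knot = 0.51444444 m/s, so 61.43 knot = 61.43 * 0.51444444 = 31.602322 m/s. 1 km/h = 0.27777778 m/s, so 150 km/h = 150 * 0.27777778 = 41.666667 m/s. Sum: 31.602322 + 41.666667 = 73.268989 m/s. Result: 73.268989 m/s ≈ 73.27 m/s (4 s.f.). Final answer: 73.27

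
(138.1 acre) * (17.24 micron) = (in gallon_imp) 2119. Check: 1 acre = 4046.8564 m^2, so 138.1 acre = 138.1 * 4046.8564 = 558870.87 m^2. 1 micron = 1e-06 m, so 17.24 micron = 17.24 * 1e-06 = 1.724e-05 m. Combine: 558870.87 m^2 * 1.724e-05 m = 9.6349338 m^3. 1 gallon_imp = 0.00454609 m^3, so 9.6349338 m^3 = 9.6349338 / 0.00454609 = 2119.3892 gallon_imp ≈ 2119 gallon_imp (4 s.f.).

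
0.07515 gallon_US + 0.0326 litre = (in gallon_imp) 1 gallon_US = 0.0037854118 m^3, so 0.07515 gallon_US = 0.07515 * 0.0037854118 = 0.0002844737 m^3. 1 litre = 0.001 m^3, so 0.0326 litre = 0.0326 * 0.001 = 3.26e-05 m^3. Sum: 0.0002844737 + 3.26e-05 = 0.0003170737 m^3. 1 gallon_imp = 0.00454609 m^3, so 0.0003170737 m^3 = 0.0003170737 / 0.00454609 = 0.069746462 gallon_imp ≈ 0.06975 gallon_imp (4 s.f.). Final answer: 0.06975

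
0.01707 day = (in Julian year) 1 day = 86400 s, so 0.01707 day = 0.01707 * 86400 = 1474.848 s. 1 Julian year = 31557600 s, so 1474.848 s = 1474.848 / 31557600 = 4.6735113e-05 Julian year ≈ 4.674e-05 Julian year (4 s.f.). Final answer: 4.674e-05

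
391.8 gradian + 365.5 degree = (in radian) 1 gradian = 0.015707963 rad, so 391.8 gradian = 391.8 * 0.015707963 = 6.15438 rad. 1 degree = 0.017453293 rad, so 365.5 degree = 365.5 * 0.017453293 = 6.3791784 rad. Sum: 6.15438 + 6.3791784 = 12.533558 rad. 12.533558 rad = 12.533558 radian ≈ 12.53 radian (4 s.f.). Final answer: 12.53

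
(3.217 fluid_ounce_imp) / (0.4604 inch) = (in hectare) 1 fluid_ounce_imp = 2.8413063e-05 m^3, so 3.217 fluid_ounce_imp = 3.217 * 2.8413063e-05 = 9.1404822e-05 m^3. 1 inch = 0.0254 m, so 0.4604 inch = 0.4604 * 0.0254 = 0.01169416 m. Combine: 9.1404822e-05 m^3 / 0.01169416 m = 0.0078162794 m^2. 1 hectare = 10000 m^2, so 0.0078162794 m^2 = 0.0078162794 / 10000 = 7.8162794e-07 hectare ≈ 7.816e-07 hectare (4 s.f.). Final answer: 7.816e-07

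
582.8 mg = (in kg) 0.0005828. Check: 1 mg = 1e-06 kg, so 582.8 mg = 582.8 * 1e-06 = 0.0005828 kg. Result: 0.0005828 kg.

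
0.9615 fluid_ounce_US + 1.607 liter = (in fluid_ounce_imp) 1 fluid_ounce_US = 2.957353e-05 m^3, so 0.9615 fluid_ounce_US = 0.9615 * 2.957353e-05 = 2.8434949e-05 m^3. 1 liter = 0.001 m^3, so 1.607 liter = 1.607 * 0.001 = 0.001607 m^3. Sum: 2.8434949e-05 + 0.001607 = 0.0016354349 m^3. 1 fluid_ounce_imp = 2.8413063e-05 m^3, so 0.0016354349 m^3 = 0.0016354349 / 2.8413063e-05 = 57.559263 fluid_ounce_imp ≈ 57.56 fluid_ounce_imp (4 s.f.). Final answer: 57.56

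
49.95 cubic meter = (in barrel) 314.2. Check: 49.95 cubic meter = 49.95 m^3. 1 barrel = 0.15898729 m^3, so 49.95 m^3 = 49.95 / 0.15898729 = 314.17605 barrel ≈ 314.2 barrel (4 s.f.).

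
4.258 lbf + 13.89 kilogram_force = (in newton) 155.2. Check: 1 lbf = 4.4482216 N, so 4.258 lbf = 4.258 * 4.4482216 = 18.940528 N. 1 kilogram_force = 9.80665 N, so 13.89 kilogram_force = 13.89 * 9.80665 = 136.21437 N. Sum: 18.940528 + 136.21437 = 155.1549 N. 155.1549 N = 155.1549 newton ≈ 155.2 newton (4 s.f.).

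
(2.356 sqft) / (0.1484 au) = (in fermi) 9859. Check: 1 sqft = 0.09290304 m^2, so 2.356 sqft = 2.356 * 0.09290304 = 0.21887956 m^2. 1 au = 1.4959787e+11 m, so 0.1484 au = 0.1484 * 1.4959787e+11 = 2.2200324e+10 m. Combine: 0.21887956 m^2 / 2.2200324e+10 m = 9.8592958e-12 m. 1 fermi = 1e-15 m, so 9.8592958e-12 m = 9.8592958e-12 / 1e-15 = 9859.2958 fermi ≈ 9859 fermi (4 s.f.).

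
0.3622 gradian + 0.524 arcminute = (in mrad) 1 gradian = 0.015707963 rad, so 0.3622 gradian = 0.3622 * 0.015707963 = 0.0056894243 rad. 1 arcminute = 0.00029088821 rad, so 0.524 arcminute = 0.524 * 0.00029088821 = 0.00015242542 rad. Sum: 0.0056894243 + 0.00015242542 = 0.0058418497 rad. 1 mrad = 0.001 rad, so 0.0058418497 rad = 0.0058418497 / 0.001 = 5.8418497 mrad ≈ 5.842 mrad (4 s.f.). Final answer: 5.842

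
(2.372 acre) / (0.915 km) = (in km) 0.01049. Check: 1 acre = 4046.8564 m^2, so 2.372 acre = 2.372 * 4046.8564 = 9599.1434 m^2. 1 km = 1000 m, so 0.915 km = 0.915 * 1000 = 915 m. Combine: 9599.1434 m^2 / 915 m = 10.490867 m. 1 km = 1000 m, so 10.490867 m = 10.490867 / 1000 = 0.010490867 km ≈ 0.01049 km (4 s.f.).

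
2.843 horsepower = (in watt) 2120. Check: 1 horsepower = 745.69987 W, so 2.843 horsepower = 2.843 * 745.69987 = 2120.0247 W. 2120.0247 W = 2120.0247 watt ≈ 2120 watt (4 s.f.).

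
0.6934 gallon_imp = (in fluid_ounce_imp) 1 gallon_imp = 0.00454609 m^3, so 0.6934 gallon_imp = 0.6934 * 0.00454609 = 0.0031522588 m^3. 1 fluid_ounce_imp = 2.8413063e-05 m^3, so 0.0031522588 m^3 = 0.0031522588 / 2.8413063e-05 = 110.944 fluid_ounce_imp ≈ 110.9 fluid_ounce_imp (4 s.f.). Final answer: 110.9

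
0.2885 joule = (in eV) 1.801e+18. Check: 0.2885 joule = 0.2885 J. 1 eV = 1.6021766e-19 J, so 0.2885 J = 0.2885 / 1.6021766e-19 = 1.8006754e+18 eV ≈ 1.801e+18 eV (4 s.f.).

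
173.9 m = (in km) 1 km = 1000 m, so 173.9 m = 173.9 / 1000 = 0.1739 km. Final answer: 0.1739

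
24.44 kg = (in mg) 1 mg = 1e-06 kg, so 24.44 kg = 24.44 / 1e-06 = 24440000 mg ≈ 2.444e+07 mg (4 s.f.). Final answer: 2.444e+07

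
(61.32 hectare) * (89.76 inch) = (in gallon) 3.693e+08. Check: 1 hectare = 10000 m^2, so 61.32 hectare = 61.32 * 10000 = 613200 m^2. 1 inch = 0.0254 m, so 89.76 inch = 89.76 * 0.0254 = 2.279904 m. Combine: 613200 m^2 * 2.279904 m = 1398037.1 m^3. 1 gallon = 0.0037854118 m^3, so 1398037.1 m^3 = 1398037.1 / 0.0037854118 = 3.6932234e+08 gallon ≈ 3.693e+08 gallon (4 s.f.).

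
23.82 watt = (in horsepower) 0.03194. Check: 23.82 watt = 23.82 W. 1 horsepower = 745.69987 W, so 23.82 W = 23.82 / 745.69987 = 0.031943146 horsepower ≈ 0.03194 horsepower (4 s.f.).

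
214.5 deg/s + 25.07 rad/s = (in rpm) 275.2. Check: 1 deg/s = 0.017453293 rad/s, so 214.5 deg/s = 214.5 * 0.017453293 = 3.7437312 rad/s. 25.07 rad/s is already in rad/s. Sum: 3.7437312 + 25.07 = 28.813731 rad/s. 1 rpm = 0.10471976 rad/s, so 28.813731 rad/s = 28.813731 / 0.10471976 = 275.15087 rpm ≈ 275.2 rpm (4 s.f.).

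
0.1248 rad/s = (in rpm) 1.192. Check: 1 rpm = 0.10471976 rad/s, so 0.1248 rad/s = 0.1248 / 0.10471976 = 1.1917522 rpm ≈ 1.192 rpm (4 s.f.).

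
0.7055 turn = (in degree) 254. Check: 1 turn = 6.2831853 rad, so 0.7055 turn = 0.7055 * 6.2831853 = 4.4327872 rad. 1 degree = 0.017453293 rad, so 4.4327872 rad = 4.4327872 / 0.017453293 = 253.98 degree ≈ 254 degree (4 s.f.).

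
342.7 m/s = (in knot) 666.2. Check: 1 knot = 0.51444444 m/s, so 342.7 m/s = 342.7 / 0.51444444 = 666.15551 knot ≈ 666.2 knot (4 s.f.).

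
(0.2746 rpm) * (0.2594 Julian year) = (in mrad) 2.354e+08. Check: 1 rpm = 0.10471976 rad/s, so 0.2746 rpm = 0.2746 * 0.10471976 = 0.028756045 rad/s. 1 Julian year = 31557600 s, so 0.2594 Julian year = 0.2594 * 31557600 = 8186041.4 s. Combine: 0.028756045 rad/s * 8186041.4 s = 235398.17 rad. 1 mrad = 0.001 rad, so 235398.17 rad = 235398.17 / 0.001 = 2.3539817e+08 mrad ≈ 2.354e+08 mrad (4 s.f.).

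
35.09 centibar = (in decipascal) 3.509e+05. Check: 1 centibar = 1000 Pa, so 35.09 centibar = 35.09 * 1000 = 35090 Pa. 1 decipascal = 0.1 Pa, so 35090 Pa = 35090 / 0.1 = 350900 decipascal ≈ 3.509e+05 decipascal (4 s.f.).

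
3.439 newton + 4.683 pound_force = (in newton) 3.439 newton = 3.439 N. 1 pound_force = 4.4482216 N, so 4.683 pound_force = 4.683 * 4.4482216 = 20.831022 N. Sum: 3.439 + 20.831022 = 24.270022 N. 24.270022 N = 24.270022 newton ≈ 24.27 newton (4 s.f.). Final answer: 24.27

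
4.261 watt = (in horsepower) 4.261 watt = 4.261 W. 1 horsepower = 745.69987 W, so 4.261 W = 4.261 / 745.69987 = 0.0057140951 horsepower ≈ 0.005714 horsepower (4 s.f.). Final answer: 0.005714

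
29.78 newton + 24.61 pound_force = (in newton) 139.3. Check: 29.78 newton = 29.78 N. 1 pound_force = 4.4482216 N, so 24.61 pound_force = 24.61 * 4.4482216 = 109.47073 N. Sum: 29.78 + 109.47073 = 139.25073 N. 139.25073 N = 139.25073 newton ≈ 139.3 newton (4 s.f.).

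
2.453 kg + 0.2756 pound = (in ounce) 2.453 kg is already in kg. 1 pound = 0.45359237 kg, so 0.2756 pound = 0.2756 * 0.45359237 = 0.12501006 kg. Sum: 2.453 + 0.12501006 = 2.5780101 kg. 1 ounce = 0.028349523 kg, so 2.5780101 kg = 2.5780101 / 0.028349523 = 90.936629 ounce ≈ 90.94 ounce (4 s.f.). Final answer: 90.94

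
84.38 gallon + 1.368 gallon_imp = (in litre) 1 gallon = 0.0037854118 m^3, so 84.38 gallon = 84.38 * 0.0037854118 = 0.31941305 m^3. 1 gallon_imp = 0.00454609 m^3, so 1.368 gallon_imp = 1.368 * 0.00454609 = 0.0062190511 m^3. Sum: 0.31941305 + 0.0062190511 = 0.3256321 m^3. 1 litre = 0.001 m^3, so 0.3256321 m^3 = 0.3256321 / 0.001 = 325.6321 litre ≈ 325.6 litre (4 s.f.). Final answer: 325.6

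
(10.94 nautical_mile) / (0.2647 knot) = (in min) 2480. Check: 1 nautical_mile = 1852 m, so 10.94 nautical_mile = 10.94 * 1852 = 20260.88 m. 1 knot = 0.51444444 m/s, so 0.2647 knot = 0.2647 * 0.51444444 = 0.13617344 m/s. Combine: 20260.88 m / 0.13617344 m/s = 148787.31 s. 1 min = 60 s, so 148787.31 s = 148787.31 / 60 = 2479.7884 min ≈ 2480 min (4 s.f.).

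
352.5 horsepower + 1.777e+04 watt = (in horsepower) 1 horsepower = 745.69987 W, so 352.5 horsepower = 352.5 * 745.69987 = 262859.2 W. 1.777e+04 watt = 17770 W. Sum: 262859.2 + 17770 = 280629.2 W. 1 horsepower = 745.69987 W, so 280629.2 W = 280629.2 / 745.69987 = 376.32996 horsepower ≈ 376.3 horsepower (4 s.f.). Final answer: 376.3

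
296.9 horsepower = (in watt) 2.214e+05. Check: 1 horsepower = 745.69987 W, so 296.9 horsepower = 296.9 * 745.69987 = 221398.29 W. 221398.29 W = 221398.29 watt ≈ 2.214e+05 watt (4 s.f.).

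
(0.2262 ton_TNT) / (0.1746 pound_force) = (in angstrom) 1.219e+19. Check: 1 ton_TNT = 4.184e+09 J, so 0.2262 ton_TNT = 0.2262 * 4.184e+09 = 9.464208e+08 J. 1 pound_force = 4.4482216 N, so 0.1746 pound_force = 0.1746 * 4.4482216 = 0.77665949 N. Combine: 9.464208e+08 J / 0.77665949 N = 1.2185788e+09 m. 1 angstrom = 1e-10 m, so 1.2185788e+09 m = 1.2185788e+09 / 1e-10 = 1.2185788e+19 angstrom ≈ 1.219e+19 angstrom (4 s.f.).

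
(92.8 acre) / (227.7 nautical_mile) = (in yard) 0.9739. Check: 1 acre = 4046.8564 m^2, so 92.8 acre = 92.8 * 4046.8564 = 375548.28 m^2. 1 nautical_mile = 1852 m, so 227.7 nautical_mile = 227.7 * 1852 = 421700.4 m. Combine: 375548.28 m^2 / 421700.4 m = 0.89055708 m. 1 yard = 0.9144 m, so 0.89055708 m = 0.89055708 / 0.9144 = 0.97392506 yard ≈ 0.9739 yard (4 s.f.).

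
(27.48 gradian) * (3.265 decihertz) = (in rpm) 1 gradian = 0.015707963 rad, so 27.48 gradian = 27.48 * 0.015707963 = 0.43165483 rad. 1 decihertz = 0.1 Hz, so 3.265 decihertz = 3.265 * 0.1 = 0.3265 Hz. Combine: 0.43165483 rad * 0.3265 Hz = 0.1409353 rad/s. 1 rpm = 0.10471976 rad/s, so 0.1409353 rad/s = 0.1409353 / 0.10471976 = 1.345833 rpm ≈ 1.346 rpm (4 s.f.). Final answer: 1.346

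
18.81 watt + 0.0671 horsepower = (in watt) 18.81 watt = 18.81 W. 1 horsepower = 745.69987 W, so 0.0671 horsepower = 0.0671 * 745.69987 = 50.036461 W. Sum: 18.81 + 50.036461 = 68.846461 W. 68.846461 W = 68.846461 watt ≈ 68.85 watt (4 s.f.). Final answer: 68.85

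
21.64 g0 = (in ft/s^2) 696.2. Check: 1 g0 = 9.80665 m/s^2, so 21.64 g0 = 21.64 * 9.80665 = 212.21591 m/s^2. 1 ft/s^2 = 0.3048 m/s^2, so 212.21591 m/s^2 = 212.21591 / 0.3048 = 696.24641 ft/s^2 ≈ 696.2 ft/s^2 (4 s.f.).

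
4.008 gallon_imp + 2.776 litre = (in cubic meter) 0.021. Check: 1 gallon_imp = 0.00454609 m^3, so 4.008 gallon_imp = 4.008 * 0.00454609 = 0.018220729 m^3. 1 litre = 0.001 m^3, so 2.776 litre = 2.776 * 0.001 = 0.002776 m^3. Sum: 0.018220729 + 0.002776 = 0.020996729 m^3. 0.020996729 m^3 = 0.020996729 cubic meter ≈ 0.021 cubic meter (4 s.f.).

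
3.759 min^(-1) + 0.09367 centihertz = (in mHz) 63.59. Check: 1 min^(-1) = 0.016666667 Hz, so 3.759 min^(-1) = 3.759 * 0.016666667 = 0.06265 Hz. 1 centihertz = 0.01 Hz, so 0.09367 centihertz = 0.09367 * 0.01 = 0.0009367 Hz. Sum: 0.06265 + 0.0009367 = 0.0635867 Hz. 1 mHz = 0.001 Hz, so 0.0635867 Hz = 0.0635867 / 0.001 = 63.5867 mHz ≈ 63.59 mHz (4 s.f.).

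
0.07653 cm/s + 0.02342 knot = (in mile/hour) 0.02866. Check: 1 cm/s = 0.01 m/s, so 0.07653 cm/s = 0.07653 * 0.01 = 0.0007653 m/s. 1 knot = 0.51444444 m/s, so 0.02342 knot = 0.02342 * 0.51444444 = 0.012048289 m/s. Sum: 0.0007653 + 0.012048289 = 0.012813589 m/s. 1 mile/hour = 0.44704 m/s, so 0.012813589 m/s = 0.012813589 / 0.44704 = 0.028663182 mile/hour ≈ 0.02866 mile/hour (4 s.f.).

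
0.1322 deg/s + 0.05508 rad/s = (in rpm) 1 deg/s = 0.017453293 rad/s, so 0.1322 deg/s = 0.1322 * 0.017453293 = 0.0023073253 rad/s. 0.05508 rad/s is already in rad/s. Sum: 0.0023073253 + 0.05508 = 0.057387325 rad/s. 1 rpm = 0.10471976 rad/s, so 0.057387325 rad/s = 0.057387325 / 0.10471976 = 0.54800859 rpm ≈ 0.548 rpm (4 s.f.). Final answer: 0.548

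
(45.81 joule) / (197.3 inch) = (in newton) 9.141. Check: 45.81 joule = 45.81 J. 1 inch = 0.0254 m, so 197.3 inch = 197.3 * 0.0254 = 5.01142 m. Combine: 45.81 J / 5.01142 m = 9.1411217 N. 9.1411217 N = 9.1411217 newton ≈ 9.141 newton (4 s.f.).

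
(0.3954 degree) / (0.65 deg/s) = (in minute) 1 degree = 0.017453293 rad, so 0.3954 degree = 0.3954 * 0.017453293 = 0.0069010319 rad. 1 deg/s = 0.017453293 rad/s, so 0.65 deg/s = 0.65 * 0.017453293 = 0.01134464 rad/s. Combine: 0.0069010319 rad / 0.01134464 rad/s = 0.60830769 s. 1 minute = 60 s, so 0.60830769 s = 0.60830769 / 60 = 0.010138462 minute ≈ 0.01014 minute (4 s.f.). Final answer: 0.01014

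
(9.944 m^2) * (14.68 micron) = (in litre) 0.146. Check: 9.944 m^2 is already in m^2. 1 micron = 1e-06 m, so 14.68 micron = 14.68 * 1e-06 = 1.468e-05 m. Combine: 9.944 m^2 * 1.468e-05 m = 0.00014597792 m^3. 1 litre = 0.001 m^3, so 0.00014597792 m^3 = 0.00014597792 / 0.001 = 0.14597792 litre ≈ 0.146 litre (4 s.f.).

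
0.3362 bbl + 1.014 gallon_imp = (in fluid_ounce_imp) 2043. Check: 1 bbl = 0.15898729 m^3, so 0.3362 bbl = 0.3362 * 0.15898729 = 0.053451529 m^3. 1 gallon_imp = 0.00454609 m^3, so 1.014 gallon_imp = 1.014 * 0.00454609 = 0.0046097353 m^3. Sum: 0.053451529 + 0.0046097353 = 0.058061264 m^3. 1 fluid_ounce_imp = 2.8413063e-05 m^3, so 0.058061264 m^3 = 0.058061264 / 2.8413063e-05 = 2043.4708 fluid_ounce_imp ≈ 2043 fluid_ounce_imp (4 s.f.).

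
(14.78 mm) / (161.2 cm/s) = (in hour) 1 mm = 0.001 m, so 14.78 mm = 14.78 * 0.001 = 0.01478 m. 1 cm/s = 0.01 m/s, so 161.2 cm/s = 161.2 * 0.01 = 1.612 m/s. Combine: 0.01478 m / 1.612 m/s = 0.0091687345 s. 1 hour = 3600 s, so 0.0091687345 s = 0.0091687345 / 3600 = 2.5468707e-06 hour ≈ 2.547e-06 hour (4 s.f.). Final answer: 2.547e-06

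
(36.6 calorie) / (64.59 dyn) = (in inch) 9.334e+06. Check: 1 calorie = 4.184 J, so 36.6 calorie = 36.6 * 4.184 = 153.1344 J. 1 dyn = 1e-05 N, so 64.59 dyn = 64.59 * 1e-05 = 0.0006459 N. Combine: 153.1344 J / 0.0006459 N = 237086.86 m. 1 inch = 0.0254 m, so 237086.86 m = 237086.86 / 0.0254 = 9334128.2 inch ≈ 9.334e+06 inch (4 s.f.).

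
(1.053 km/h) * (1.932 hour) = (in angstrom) 2.034e+13. Check: 1 km/h = 0.27777778 m/s, so 1.053 km/h = 1.053 * 0.27777778 = 0.2925 m/s. 1 hour = 3600 s, so 1.932 hour = 1.932 * 3600 = 6955.2 s. Combine: 0.2925 m/s * 6955.2 s = 2034.396 m. 1 angstrom = 1e-10 m, so 2034.396 m = 2034.396 / 1e-10 = 2.034396e+13 angstrom ≈ 2.034e+13 angstrom (4 s.f.).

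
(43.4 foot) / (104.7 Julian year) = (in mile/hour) 8.956e-09. Check: 1 foot = 0.3048 m, so 43.4 foot = 43.4 * 0.3048 = 13.22832 m. 1 Julian year = 31557600 s, so 104.7 Julian year = 104.7 * 31557600 = 3.3040807e+09 s. Combine: 13.22832 m / 3.3040807e+09 s = 4.003631e-09 m/s. 1 mile/hour = 0.44704 m/s, so 4.003631e-09 m/s = 4.003631e-09 / 0.44704 = 8.9558675e-09 mile/hour ≈ 8.956e-09 mile/hour (4 s.f.).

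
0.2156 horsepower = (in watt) 1 horsepower = 745.69987 W, so 0.2156 horsepower = 0.2156 * 745.69987 = 160.77289 W. 160.77289 W = 160.77289 watt ≈ 160.8 watt (4 s.f.). Final answer: 160.8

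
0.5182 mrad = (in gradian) 1 mrad = 0.001 rad, so 0.5182 mrad = 0.5182 * 0.001 = 0.0005182 rad. 1 gradian = 0.015707963 rad, so 0.0005182 rad = 0.0005182 / 0.015707963 = 0.032989637 gradian ≈ 0.03299 gradian (4 s.f.). Final answer: 0.03299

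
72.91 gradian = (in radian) 1.145. Check: 1 gradian = 0.015707963 rad, so 72.91 gradian = 72.91 * 0.015707963 = 1.1452676 rad. 1.1452676 rad = 1.1452676 radian ≈ 1.145 radian (4 s.f.).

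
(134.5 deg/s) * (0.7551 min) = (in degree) 6094. Check: 1 deg/s = 0.017453293 rad/s, so 134.5 deg/s = 134.5 * 0.017453293 = 2.3474678 rad/s. 1 min = 60 s, so 0.7551 min = 0.7551 * 60 = 45.306 s. Combine: 2.3474678 rad/s * 45.306 s = 106.35438 rad. 1 degree = 0.017453293 rad, so 106.35438 rad = 106.35438 / 0.017453293 = 6093.657 degree ≈ 6094 degree (4 s.f.).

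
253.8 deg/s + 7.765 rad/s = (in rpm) 116.5. Check: 1 deg/s = 0.017453293 rad/s, so 253.8 deg/s = 253.8 * 0.017453293 = 4.4296456 rad/s. 7.765 rad/s is already in rad/s. Sum: 4.4296456 + 7.765 = 12.194646 rad/s. 1 rpm = 0.10471976 rad/s, so 12.194646 rad/s = 12.194646 / 0.10471976 = 116.45029 rpm ≈ 116.5 rpm (4 s.f.).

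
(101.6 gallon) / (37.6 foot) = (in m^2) 1 gallon = 0.0037854118 m^3, so 101.6 gallon = 101.6 * 0.0037854118 = 0.38459784 m^3. 1 foot = 0.3048 m, so 37.6 foot = 37.6 * 0.3048 = 11.46048 m. Combine: 0.38459784 m^3 / 11.46048 m = 0.033558615 m^2. Result: 0.033558615 m^2 ≈ 0.03356 m^2 (4 s.f.). Final answer: 0.03356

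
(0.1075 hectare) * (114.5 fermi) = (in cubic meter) 1 hectare = 10000 m^2, so 0.1075 hectare = 0.1075 * 10000 = 1075 m^2. 1 fermi = 1e-15 m, so 114.5 fermi = 114.5 * 1e-15 = 1.145e-13 m. Combine: 1075 m^2 * 1.145e-13 m = 1.230875e-10 m^3. 1.230875e-10 m^3 = 1.230875e-10 cubic meter ≈ 1.231e-10 cubic meter (4 s.f.). Final answer: 1.231e-10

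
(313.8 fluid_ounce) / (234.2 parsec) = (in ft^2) 1.382e-20. Check: 1 fluid_ounce = 2.957353e-05 m^3, so 313.8 fluid_ounce = 313.8 * 2.957353e-05 = 0.0092801736 m^3. 1 parsec = 3.0856776e+16 m, so 234.2 parsec = 234.2 * 3.0856776e+16 = 7.2266569e+18 m. Combine: 0.0092801736 m^3 / 7.2266569e+18 m = 1.2841586e-21 m^2. 1 ft^2 = 0.09290304 m^2, so 1.2841586e-21 m^2 = 1.2841586e-21 / 0.09290304 = 1.3822568e-20 ft^2 ≈ 1.382e-20 ft^2 (4 s.f.).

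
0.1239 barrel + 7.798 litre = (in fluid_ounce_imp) 1 barrel = 0.15898729 m^3, so 0.1239 barrel = 0.1239 * 0.15898729 = 0.019698526 m^3. 1 litre = 0.001 m^3, so 7.798 litre = 7.798 * 0.001 = 0.007798 m^3. Sum: 0.019698526 + 0.007798 = 0.027496526 m^3. 1 fluid_ounce_imp = 2.8413063e-05 m^3, so 0.027496526 m^3 = 0.027496526 / 2.8413063e-05 = 967.74242 fluid_ounce_imp ≈ 967.7 fluid_ounce_imp (4 s.f.). Final answer: 967.7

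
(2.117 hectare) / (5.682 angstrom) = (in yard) 4.075e+13. Check: 1 hectare = 10000 m^2, so 2.117 hectare = 2.117 * 10000 = 21170 m^2. 1 angstrom = 1e-10 m, so 5.682 angstrom = 5.682 * 1e-10 = 5.682e-10 m. Combine: 21170 m^2 / 5.682e-10 m = 3.7258008e+13 m. 1 yard = 0.9144 m, so 3.7258008e+13 m = 3.7258008e+13 / 0.9144 = 4.0745853e+13 yard ≈ 4.075e+13 yard (4 s.f.).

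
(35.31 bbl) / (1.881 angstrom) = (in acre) 1 bbl = 0.15898729 m^3, so 35.31 bbl = 35.31 * 0.15898729 = 5.6138414 m^3. 1 angstrom = 1e-10 m, so 1.881 angstrom = 1.881 * 1e-10 = 1.881e-10 m. Combine: 5.6138414 m^3 / 1.881e-10 m = 2.9844983e+10 m^2. 1 acre = 4046.8564 m^2, so 2.9844983e+10 m^2 = 2.9844983e+10 / 4046.8564 = 7374856 acre ≈ 7.375e+06 acre (4 s.f.). Final answer: 7.375e+06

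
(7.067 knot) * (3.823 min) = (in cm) 1 knot = 0.51444444 m/s, so 7.067 knot = 7.067 * 0.51444444 = 3.6355789 m/s. 1 min = 60 s, so 3.823 min = 3.823 * 60 = 229.38 s. Combine: 3.6355789 m/s * 229.38 s = 833.92909 m. 1 cm = 0.01 m, so 833.92909 m = 833.92909 / 0.01 = 83392.909 cm ≈ 8.339e+04 cm (4 s.f.). Final answer: 8.339e+04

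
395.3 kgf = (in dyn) 1 kgf = 9.80665 N, so 395.3 kgf = 395.3 * 9.80665 = 3876.5687 N. 1 dyn = 1e-05 N, so 3876.5687 N = 3876.5687 / 1e-05 = 3.8765687e+08 dyn ≈ 3.877e+08 dyn (4 s.f.). Final answer: 3.877e+08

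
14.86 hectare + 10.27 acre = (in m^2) 1.902e+05. Check: 1 hectare = 10000 m^2, so 14.86 hectare = 14.86 * 10000 = 148600 m^2. 1 acre = 4046.8564 m^2, so 10.27 acre = 10.27 * 4046.8564 = 41561.215 m^2. Sum: 148600 + 41561.215 = 190161.22 m^2. Result: 190161.22 m^2 ≈ 1.902e+05 m^2 (4 s.f.).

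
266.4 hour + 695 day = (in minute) 1 hour = 3600 s, so 266.4 hour = 266.4 * 3600 = 959040 s. 1 day = 86400 s, so 695 day = 695 * 86400 = 60048000 s. Sum: 959040 + 60048000 = 61007040 s. 1 minute = 60 s, so 61007040 s = 61007040 / 60 = 1016784 minute ≈ 1.017e+06 minute (4 s.f.). Final answer: 1.017e+06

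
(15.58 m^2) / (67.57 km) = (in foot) 0.0007565. Check: 15.58 m^2 is already in m^2. 1 km = 1000 m, so 67.57 km = 67.57 * 1000 = 67570 m. Combine: 15.58 m^2 / 67570 m = 0.0002305757 m. 1 foot = 0.3048 m, so 0.0002305757 m = 0.0002305757 / 0.3048 = 0.00075648195 foot ≈ 0.0007565 foot (4 s.f.).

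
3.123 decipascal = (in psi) 4.53e-05. Check: 1 decipascal = 0.1 Pa, so 3.123 decipascal = 3.123 * 0.1 = 0.3123 Pa. 1 psi = 6894.7573 Pa, so 0.3123 Pa = 0.3123 / 6894.7573 = 4.5295285e-05 psi ≈ 4.53e-05 psi (4 s.f.).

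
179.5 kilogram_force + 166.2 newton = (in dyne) 1 kilogram_force = 9.80665 N, so 179.5 kilogram_force = 179.5 * 9.80665 = 1760.2937 N. 166.2 newton = 166.2 N. Sum: 1760.2937 + 166.2 = 1926.4937 N. 1 dyne = 1e-05 N, so 1926.4937 N = 1926.4937 / 1e-05 = 1.9264937e+08 dyne ≈ 1.926e+08 dyne (4 s.f.). Final answer: 1.926e+08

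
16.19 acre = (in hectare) 6.552. Check: 1 acre = 4046.8564 m^2, so 16.19 acre = 16.19 * 4046.8564 = 65518.605 m^2. 1 hectare = 10000 m^2, so 65518.605 m^2 = 65518.605 / 10000 = 6.5518605 hectare ≈ 6.552 hectare (4 s.f.).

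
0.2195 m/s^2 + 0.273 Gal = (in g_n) 0.02266. Check: 0.2195 m/s^2 is already in m/s^2. 1 Gal = 0.01 m/s^2, so 0.273 Gal = 0.273 * 0.01 = 0.00273 m/s^2. Sum: 0.2195 + 0.00273 = 0.22223 m/s^2. 1 g_n = 9.80665 m/s^2, so 0.22223 m/s^2 = 0.22223 / 9.80665 = 0.022661153 g_n ≈ 0.02266 g_n (4 s.f.).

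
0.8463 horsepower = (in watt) 1 horsepower = 745.69987 W, so 0.8463 horsepower = 0.8463 * 745.69987 = 631.0858 W. 631.0858 W = 631.0858 watt ≈ 631.1 watt (4 s.f.). Final answer: 631.1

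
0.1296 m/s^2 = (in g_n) 0.01322. Check: 1 g_n = 9.80665 m/s^2, so 0.1296 m/s^2 = 0.1296 / 9.80665 = 0.013215522 g_n ≈ 0.01322 g_n (4 s.f.).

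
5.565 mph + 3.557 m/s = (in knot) 11.75. Check: 1 mph = 0.44704 m/s, so 5.565 mph = 5.565 * 0.44704 = 2.4877776 m/s. 3.557 m/s is already in m/s. Sum: 2.4877776 + 3.557 = 6.0447776 m/s. 1 knot = 0.51444444 m/s, so 6.0447776 m/s = 6.0447776 / 0.51444444 = 11.750108 knot ≈ 11.75 knot (4 s.f.).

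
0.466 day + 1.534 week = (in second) 1 day = 86400 s, so 0.466 day = 0.466 * 86400 = 40262.4 s. 1 week = 604800 s, so 1.534 week = 1.534 * 604800 = 927763.2 s. Sum: 40262.4 + 927763.2 = 968025.6 s. 968025.6 s = 968025.6 second ≈ 9.68e+05 second (4 s.f.). Final answer: 9.68e+05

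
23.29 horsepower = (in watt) 1 horsepower = 745.69987 W, so 23.29 horsepower = 23.29 * 745.69987 = 17367.35 W. 17367.35 W = 17367.35 watt ≈ 1.737e+04 watt (4 s.f.). Final answer: 1.737e+04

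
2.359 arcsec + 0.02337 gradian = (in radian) 0.0003785. Check: 1 arcsec = 4.8481368e-06 rad, so 2.359 arcsec = 2.359 * 4.8481368e-06 = 1.1436755e-05 rad. 1 gradian = 0.015707963 rad, so 0.02337 gradian = 0.02337 * 0.015707963 = 0.0003670951 rad. Sum: 1.1436755e-05 + 0.0003670951 = 0.00037853186 rad. 0.00037853186 rad = 0.00037853186 radian ≈ 0.0003785 radian (4 s.f.).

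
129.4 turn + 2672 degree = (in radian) 1 turn = 6.2831853 rad, so 129.4 turn = 129.4 * 6.2831853 = 813.04418 rad. 1 degree = 0.017453293 rad, so 2672 degree = 2672 * 0.017453293 = 46.635198 rad. Sum: 813.04418 + 46.635198 = 859.67938 rad. 859.67938 rad = 859.67938 radian ≈ 859.7 radian (4 s.f.). Final answer: 859.7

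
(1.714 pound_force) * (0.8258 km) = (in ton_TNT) 1.505e-06. Check: 1 pound_force = 4.4482216 N, so 1.714 pound_force = 1.714 * 4.4482216 = 7.6242518 N. 1 km = 1000 m, so 0.8258 km = 0.8258 * 1000 = 825.8 m. Combine: 7.6242518 N * 825.8 m = 6296.1072 J. 1 ton_TNT = 4.184e+09 J, so 6296.1072 J = 6296.1072 / 4.184e+09 = 1.5048057e-06 ton_TNT ≈ 1.505e-06 ton_TNT (4 s.f.).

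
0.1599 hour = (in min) 1 hour = 3600 s, so 0.1599 hour = 0.1599 * 3600 = 575.64 s. 1 min = 60 s, so 575.64 s = 575.64 / 60 = 9.594 min. Final answer: 9.594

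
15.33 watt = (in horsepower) 15.33 watt = 15.33 W. 1 horsepower = 745.69987 W, so 15.33 W = 15.33 / 745.69987 = 0.020557869 horsepower ≈ 0.02056 horsepower (4 s.f.). Final answer: 0.02056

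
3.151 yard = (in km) 0.002881. Check: 1 yard = 0.9144 m, so 3.151 yard = 3.151 * 0.9144 = 2.8812744 m. 1 km = 1000 m, so 2.8812744 m = 2.8812744 / 1000 = 0.0028812744 km ≈ 0.002881 km (4 s.f.).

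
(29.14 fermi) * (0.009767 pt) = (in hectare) 1 fermi = 1e-15 m, so 29.14 fermi = 29.14 * 1e-15 = 2.914e-14 m. 1 pt = 0.00035277778 m, so 0.009767 pt = 0.009767 * 0.00035277778 = 3.4455806e-06 m. Combine: 2.914e-14 m * 3.4455806e-06 m = 1.0040422e-19 m^2. 1 hectare = 10000 m^2, so 1.0040422e-19 m^2 = 1.0040422e-19 / 10000 = 1.0040422e-23 hectare ≈ 1.004e-23 hectare (4 s.f.). Final answer: 1.004e-23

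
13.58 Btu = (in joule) 1 Btu = 1055.0559 J, so 13.58 Btu = 13.58 * 1055.0559 = 14327.658 J. 14327.658 J = 14327.658 joule ≈ 1.433e+04 joule (4 s.f.). Final answer: 1.433e+04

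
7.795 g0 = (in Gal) 1 g0 = 9.80665 m/s^2, so 7.795 g0 = 7.795 * 9.80665 = 76.442837 m/s^2. 1 Gal = 0.01 m/s^2, so 76.442837 m/s^2 = 76.442837 / 0.01 = 7644.2837 Gal ≈ 7644 Gal (4 s.f.). Final answer: 7644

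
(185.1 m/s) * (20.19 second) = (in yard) 185.1 m/s is already in m/s. 20.19 second = 20.19 s. Combine: 185.1 m/s * 20.19 s = 3737.169 m. 1 yard = 0.9144 m, so 3737.169 m = 3737.169 / 0.9144 = 4087.0177 yard ≈ 4087 yard (4 s.f.). Final answer: 4087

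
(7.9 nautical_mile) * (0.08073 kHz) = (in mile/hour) 1 nautical_mile = 1852 m, so 7.9 nautical_mile = 7.9 * 1852 = 14630.8 m. 1 kHz = 1000 Hz, so 0.08073 kHz = 0.08073 * 1000 = 80.73 Hz. Combine: 14630.8 m * 80.73 Hz = 1181144.5 m/s. 1 mile/hour = 0.44704 m/s, so 1181144.5 m/s = 1181144.5 / 0.44704 = 2642145 mile/hour ≈ 2.642e+06 mile/hour (4 s.f.). Final answer: 2.642e+06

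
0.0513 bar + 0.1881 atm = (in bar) 0.2419. Check: 1 bar = 100000 Pa, so 0.0513 bar = 0.0513 * 100000 = 5130 Pa. 1 atm = 101325 Pa, so 0.1881 atm = 0.1881 * 101325 = 19059.232 Pa. Sum: 5130 + 19059.232 = 24189.232 Pa. 1 bar = 100000 Pa, so 24189.232 Pa = 24189.232 / 100000 = 0.24189232 bar ≈ 0.2419 bar (4 s.f.).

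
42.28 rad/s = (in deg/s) 2422. Check: 1 deg/s = 0.017453293 rad/s, so 42.28 rad/s = 42.28 / 0.017453293 = 2422.4656 deg/s ≈ 2422 deg/s (4 s.f.).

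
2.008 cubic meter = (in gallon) 530.5. Check: 2.008 cubic meter = 2.008 m^3. 1 gallon = 0.0037854118 m^3, so 2.008 m^3 = 2.008 / 0.0037854118 = 530.45748 gallon ≈ 530.5 gallon (4 s.f.).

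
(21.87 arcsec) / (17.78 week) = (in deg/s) 1 arcsec = 4.8481368e-06 rad, so 21.87 arcsec = 21.87 * 4.8481368e-06 = 0.00010602875 rad. 1 week = 604800 s, so 17.78 week = 17.78 * 604800 = 10753344 s. Combine: 0.00010602875 rad / 10753344 s = 9.8600726e-12 rad/s. 1 deg/s = 0.017453293 rad/s, so 9.8600726e-12 rad/s = 9.8600726e-12 / 0.017453293 = 5.6494054e-10 deg/s ≈ 5.649e-10 deg/s (4 s.f.). Final answer: 5.649e-10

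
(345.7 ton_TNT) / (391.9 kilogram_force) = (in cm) 1 ton_TNT = 4.184e+09 J, so 345.7 ton_TNT = 345.7 * 4.184e+09 = 1.4464088e+12 J. 1 kilogram_force = 9.80665 N, so 391.9 kilogram_force = 391.9 * 9.80665 = 3843.2261 N. Combine: 1.4464088e+12 J / 3843.2261 N = 3.7635277e+08 m. 1 cm = 0.01 m, so 3.7635277e+08 m = 3.7635277e+08 / 0.01 = 3.7635277e+10 cm ≈ 3.764e+10 cm (4 s.f.). Final answer: 3.764e+10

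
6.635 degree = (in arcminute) 1 degree = 0.017453293 rad, so 6.635 degree = 6.635 * 0.017453293 = 0.1158026 rad. 1 arcminute = 0.00029088821 rad, so 0.1158026 rad = 0.1158026 / 0.00029088821 = 398.1 arcminute. Final answer: 398.1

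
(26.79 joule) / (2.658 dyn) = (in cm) 26.79 joule = 26.79 J. 1 dyn = 1e-05 N, so 2.658 dyn = 2.658 * 1e-05 = 2.658e-05 N. Combine: 26.79 J / 2.658e-05 N = 1007900.7 m. 1 cm = 0.01 m, so 1007900.7 m = 1007900.7 / 0.01 = 1.0079007e+08 cm ≈ 1.008e+08 cm (4 s.f.). Final answer: 1.008e+08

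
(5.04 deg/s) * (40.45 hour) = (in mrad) 1 deg/s = 0.017453293 rad/s, so 5.04 deg/s = 5.04 * 0.017453293 = 0.087964594 rad/s. 1 hour = 3600 s, so 40.45 hour = 40.45 * 3600 = 145620 s. Combine: 0.087964594 rad/s * 145620 s = 12809.404 rad. 1 mrad = 0.001 rad, so 12809.404 rad = 12809.404 / 0.001 = 12809404 mrad ≈ 1.281e+07 mrad (4 s.f.). Final answer: 1.281e+07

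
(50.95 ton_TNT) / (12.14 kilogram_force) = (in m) 1.791e+09. Check: 1 ton_TNT = 4.184e+09 J, so 50.95 ton_TNT = 50.95 * 4.184e+09 = 2.131748e+11 J. 1 kilogram_force = 9.80665 N, so 12.14 kilogram_force = 12.14 * 9.80665 = 119.05273 N. Combine: 2.131748e+11 J / 119.05273 N = 1.7905914e+09 m. Result: 1.7905914e+09 m ≈ 1.791e+09 m (4 s.f.).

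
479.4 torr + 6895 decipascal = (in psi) 9.37. Check: 1 torr = 133.32237 Pa, so 479.4 torr = 479.4 * 133.32237 = 63914.743 Pa. 1 decipascal = 0.1 Pa, so 6895 decipascal = 6895 * 0.1 = 689.5 Pa. Sum: 63914.743 + 689.5 = 64604.243 Pa. 1 psi = 6894.7573 Pa, so 64604.243 Pa = 64604.243 / 6894.7573 = 9.3700533 psi ≈ 9.37 psi (4 s.f.).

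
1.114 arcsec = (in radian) 1 arcsec = 4.8481368e-06 rad, so 1.114 arcsec = 1.114 * 4.8481368e-06 = 5.4008244e-06 rad. 5.4008244e-06 rad = 5.4008244e-06 radian ≈ 5.401e-06 radian (4 s.f.). Final answer: 5.401e-06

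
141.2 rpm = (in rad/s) 14.79. Check: 1 rpm = 0.10471976 rad/s, so 141.2 rpm = 141.2 * 0.10471976 = 14.786429 rad/s. Result: 14.786429 rad/s ≈ 14.79 rad/s (4 s.f.).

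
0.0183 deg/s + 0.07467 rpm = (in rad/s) 1 deg/s = 0.017453293 rad/s, so 0.0183 deg/s = 0.0183 * 0.017453293 = 0.00031939525 rad/s. 1 rpm = 0.10471976 rad/s, so 0.07467 rpm = 0.07467 * 0.10471976 = 0.0078194241 rad/s. Sum: 0.00031939525 + 0.0078194241 = 0.0081388194 rad/s. Result: 0.0081388194 rad/s ≈ 0.008139 rad/s (4 s.f.). Final answer: 0.008139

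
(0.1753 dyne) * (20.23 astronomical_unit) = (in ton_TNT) 0.001268. Check: 1 dyne = 1e-05 N, so 0.1753 dyne = 0.1753 * 1e-05 = 1.753e-06 N. 1 astronomical_unit = 1.4959787e+11 m, so 20.23 astronomical_unit = 20.23 * 1.4959787e+11 = 3.0263649e+12 m. Combine: 1.753e-06 N * 3.0263649e+12 m = 5305217.7 J. 1 ton_TNT = 4.184e+09 J, so 5305217.7 J = 5305217.7 / 4.184e+09 = 0.0012679775 ton_TNT ≈ 0.001268 ton_TNT (4 s.f.).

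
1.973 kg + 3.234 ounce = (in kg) 2.065. Check: 1.973 kg is already in kg. 1 ounce = 0.028349523 kg, so 3.234 ounce = 3.234 * 0.028349523 = 0.091682358 kg. Sum: 1.973 + 0.091682358 = 2.0646824 kg. Result: 2.0646824 kg ≈ 2.065 kg (4 s.f.).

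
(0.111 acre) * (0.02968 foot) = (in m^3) 4.064. Check: 1 acre = 4046.8564 m^2, so 0.111 acre = 0.111 * 4046.8564 = 449.20106 m^2. 1 foot = 0.3048 m, so 0.02968 foot = 0.02968 * 0.3048 = 0.009046464 m. Combine: 449.20106 m^2 * 0.009046464 m = 4.0636812 m^3. Result: 4.0636812 m^3 ≈ 4.064 m^3 (4 s.f.).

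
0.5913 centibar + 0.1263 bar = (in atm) 1 centibar = 1000 Pa, so 0.5913 centibar = 0.5913 * 1000 = 591.3 Pa. 1 bar = 100000 Pa, so 0.1263 bar = 0.1263 * 100000 = 12630 Pa. Sum: 591.3 + 12630 = 13221.3 Pa. 1 atm = 101325 Pa, so 13221.3 Pa = 13221.3 / 101325 = 0.13048409 atm ≈ 0.1305 atm (4 s.f.). Final answer: 0.1305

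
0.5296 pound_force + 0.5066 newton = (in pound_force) 1 pound_force = 4.4482216 N, so 0.5296 pound_force = 0.5296 * 4.4482216 = 2.3557782 N. 0.5066 newton = 0.5066 N. Sum: 2.3557782 + 0.5066 = 2.8623782 N. 1 pound_force = 4.4482216 N, so 2.8623782 N = 2.8623782 / 4.4482216 = 0.64348821 pound_force ≈ 0.6435 pound_force (4 s.f.). Final answer: 0.6435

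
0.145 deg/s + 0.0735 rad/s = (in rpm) 1 deg/s = 0.017453293 rad/s, so 0.145 deg/s = 0.145 * 0.017453293 = 0.0025307274 rad/s. 0.0735 rad/s is already in rad/s. Sum: 0.0025307274 + 0.0735 = 0.076030727 rad/s. 1 rpm = 0.10471976 rad/s, so 0.076030727 rad/s = 0.076030727 / 0.10471976 = 0.72603997 rpm ≈ 0.726 rpm (4 s.f.). Final answer: 0.726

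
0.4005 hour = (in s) 1442. Check: 1 hour = 3600 s, so 0.4005 hour = 0.4005 * 3600 = 1441.8 s. Result: 1441.8 s ≈ 1442 s (4 s.f.).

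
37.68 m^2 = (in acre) 1 acre = 4046.8564 m^2, so 37.68 m^2 = 37.68 / 4046.8564 = 0.0093109308 acre ≈ 0.009311 acre (4 s.f.). Final answer: 0.009311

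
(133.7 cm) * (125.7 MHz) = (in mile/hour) 1 cm = 0.01 m, so 133.7 cm = 133.7 * 0.01 = 1.337 m. 1 MHz = 1000000 Hz, so 125.7 MHz = 125.7 * 1000000 = 1.257e+08 Hz. Combine: 1.337 m * 1.257e+08 Hz = 1.680609e+08 m/s. 1 mile/hour = 0.44704 m/s, so 1.680609e+08 m/s = 1.680609e+08 / 0.44704 = 3.7594153e+08 mile/hour ≈ 3.759e+08 mile/hour (4 s.f.). Final answer: 3.759e+08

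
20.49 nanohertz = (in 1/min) 1 nanohertz = 1e-09 Hz, so 20.49 nanohertz = 20.49 * 1e-09 = 2.049e-08 Hz. 1 1/min = 0.016666667 Hz, so 2.049e-08 Hz = 2.049e-08 / 0.016666667 = 1.2294e-06 1/min ≈ 1.229e-06 1/min (4 s.f.). Final answer: 1.229e-06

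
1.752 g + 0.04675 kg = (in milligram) 1 g = 0.001 kg, so 1.752 g = 1.752 * 0.001 = 0.001752 kg. 0.04675 kg is already in kg. Sum: 0.001752 + 0.04675 = 0.048502 kg. 1 milligram = 1e-06 kg, so 0.048502 kg = 0.048502 / 1e-06 = 48502 milligram ≈ 4.85e+04 milligram (4 s.f.). Final answer: 4.85e+04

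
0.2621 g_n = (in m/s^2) 1 g_n = 9.80665 m/s^2, so 0.2621 g_n = 0.2621 * 9.80665 = 2.570323 m/s^2. Result: 2.570323 m/s^2 ≈ 2.57 m/s^2 (4 s.f.). Final answer: 2.57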